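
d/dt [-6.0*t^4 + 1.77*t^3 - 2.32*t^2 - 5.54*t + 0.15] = -24.0*t^3 + 5.31*t^2 - 4.64*t - 5.54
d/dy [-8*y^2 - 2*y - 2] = -16*y - 2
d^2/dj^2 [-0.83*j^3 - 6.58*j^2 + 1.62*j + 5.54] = -4.98*j - 13.16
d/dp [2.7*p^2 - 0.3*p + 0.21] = 5.4*p - 0.3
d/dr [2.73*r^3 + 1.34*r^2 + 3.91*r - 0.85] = 8.19*r^2 + 2.68*r + 3.91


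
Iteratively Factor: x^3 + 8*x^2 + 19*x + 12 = (x + 3)*(x^2 + 5*x + 4) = (x + 1)*(x + 3)*(x + 4)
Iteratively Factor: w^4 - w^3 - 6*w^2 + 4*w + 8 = (w - 2)*(w^3 + w^2 - 4*w - 4) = (w - 2)*(w + 1)*(w^2 - 4) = (w - 2)^2*(w + 1)*(w + 2)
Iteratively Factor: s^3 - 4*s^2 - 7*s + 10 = (s - 5)*(s^2 + s - 2) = (s - 5)*(s - 1)*(s + 2)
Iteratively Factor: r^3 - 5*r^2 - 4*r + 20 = (r - 2)*(r^2 - 3*r - 10) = (r - 5)*(r - 2)*(r + 2)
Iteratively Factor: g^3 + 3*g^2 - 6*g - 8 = (g + 4)*(g^2 - g - 2) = (g - 2)*(g + 4)*(g + 1)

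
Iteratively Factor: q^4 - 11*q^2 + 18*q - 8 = (q - 1)*(q^3 + q^2 - 10*q + 8) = (q - 1)*(q + 4)*(q^2 - 3*q + 2) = (q - 1)^2*(q + 4)*(q - 2)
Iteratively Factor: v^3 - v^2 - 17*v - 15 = (v + 3)*(v^2 - 4*v - 5) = (v - 5)*(v + 3)*(v + 1)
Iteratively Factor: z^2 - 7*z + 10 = (z - 5)*(z - 2)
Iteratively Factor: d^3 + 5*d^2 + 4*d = (d + 4)*(d^2 + d) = d*(d + 4)*(d + 1)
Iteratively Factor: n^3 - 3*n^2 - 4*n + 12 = (n - 3)*(n^2 - 4) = (n - 3)*(n - 2)*(n + 2)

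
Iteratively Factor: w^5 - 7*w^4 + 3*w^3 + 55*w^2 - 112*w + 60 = (w - 1)*(w^4 - 6*w^3 - 3*w^2 + 52*w - 60) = (w - 1)*(w + 3)*(w^3 - 9*w^2 + 24*w - 20) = (w - 5)*(w - 1)*(w + 3)*(w^2 - 4*w + 4) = (w - 5)*(w - 2)*(w - 1)*(w + 3)*(w - 2)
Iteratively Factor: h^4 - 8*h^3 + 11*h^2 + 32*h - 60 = (h - 3)*(h^3 - 5*h^2 - 4*h + 20) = (h - 3)*(h + 2)*(h^2 - 7*h + 10) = (h - 5)*(h - 3)*(h + 2)*(h - 2)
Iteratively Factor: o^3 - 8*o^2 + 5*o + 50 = (o + 2)*(o^2 - 10*o + 25) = (o - 5)*(o + 2)*(o - 5)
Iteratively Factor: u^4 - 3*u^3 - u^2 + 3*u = (u - 3)*(u^3 - u) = u*(u - 3)*(u^2 - 1) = u*(u - 3)*(u + 1)*(u - 1)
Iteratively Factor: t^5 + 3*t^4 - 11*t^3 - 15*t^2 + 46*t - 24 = (t + 3)*(t^4 - 11*t^2 + 18*t - 8) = (t - 2)*(t + 3)*(t^3 + 2*t^2 - 7*t + 4) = (t - 2)*(t - 1)*(t + 3)*(t^2 + 3*t - 4) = (t - 2)*(t - 1)*(t + 3)*(t + 4)*(t - 1)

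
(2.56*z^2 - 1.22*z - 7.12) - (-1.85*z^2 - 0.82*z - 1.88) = 4.41*z^2 - 0.4*z - 5.24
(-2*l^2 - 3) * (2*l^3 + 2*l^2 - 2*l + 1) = -4*l^5 - 4*l^4 - 2*l^3 - 8*l^2 + 6*l - 3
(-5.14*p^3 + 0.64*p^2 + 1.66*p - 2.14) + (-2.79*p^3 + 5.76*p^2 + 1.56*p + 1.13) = -7.93*p^3 + 6.4*p^2 + 3.22*p - 1.01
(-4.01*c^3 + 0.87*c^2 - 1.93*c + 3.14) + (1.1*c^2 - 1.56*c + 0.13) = -4.01*c^3 + 1.97*c^2 - 3.49*c + 3.27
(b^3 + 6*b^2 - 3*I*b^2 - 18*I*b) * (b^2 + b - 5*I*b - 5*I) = b^5 + 7*b^4 - 8*I*b^4 - 9*b^3 - 56*I*b^3 - 105*b^2 - 48*I*b^2 - 90*b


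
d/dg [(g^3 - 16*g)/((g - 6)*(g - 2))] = (g^4 - 16*g^3 + 52*g^2 - 192)/(g^4 - 16*g^3 + 88*g^2 - 192*g + 144)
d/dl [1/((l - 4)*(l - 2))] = 2*(3 - l)/(l^4 - 12*l^3 + 52*l^2 - 96*l + 64)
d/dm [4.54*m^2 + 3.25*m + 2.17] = 9.08*m + 3.25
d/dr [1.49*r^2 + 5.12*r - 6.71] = 2.98*r + 5.12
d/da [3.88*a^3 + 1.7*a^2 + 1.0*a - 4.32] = 11.64*a^2 + 3.4*a + 1.0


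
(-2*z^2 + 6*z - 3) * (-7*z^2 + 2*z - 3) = 14*z^4 - 46*z^3 + 39*z^2 - 24*z + 9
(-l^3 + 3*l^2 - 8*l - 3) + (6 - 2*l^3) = -3*l^3 + 3*l^2 - 8*l + 3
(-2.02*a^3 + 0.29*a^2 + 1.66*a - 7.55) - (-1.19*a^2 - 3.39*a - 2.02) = -2.02*a^3 + 1.48*a^2 + 5.05*a - 5.53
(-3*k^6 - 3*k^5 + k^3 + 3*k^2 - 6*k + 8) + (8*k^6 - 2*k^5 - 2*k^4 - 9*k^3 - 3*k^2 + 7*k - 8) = 5*k^6 - 5*k^5 - 2*k^4 - 8*k^3 + k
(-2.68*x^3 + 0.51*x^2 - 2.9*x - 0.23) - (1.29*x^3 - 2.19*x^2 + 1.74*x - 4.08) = -3.97*x^3 + 2.7*x^2 - 4.64*x + 3.85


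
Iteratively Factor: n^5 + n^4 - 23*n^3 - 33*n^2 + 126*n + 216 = (n - 4)*(n^4 + 5*n^3 - 3*n^2 - 45*n - 54) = (n - 4)*(n + 3)*(n^3 + 2*n^2 - 9*n - 18) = (n - 4)*(n + 2)*(n + 3)*(n^2 - 9) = (n - 4)*(n + 2)*(n + 3)^2*(n - 3)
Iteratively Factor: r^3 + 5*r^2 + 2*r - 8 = (r + 4)*(r^2 + r - 2) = (r + 2)*(r + 4)*(r - 1)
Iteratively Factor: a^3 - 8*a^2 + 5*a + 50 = (a - 5)*(a^2 - 3*a - 10) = (a - 5)*(a + 2)*(a - 5)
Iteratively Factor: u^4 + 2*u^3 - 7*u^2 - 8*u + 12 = (u - 1)*(u^3 + 3*u^2 - 4*u - 12) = (u - 1)*(u + 3)*(u^2 - 4) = (u - 1)*(u + 2)*(u + 3)*(u - 2)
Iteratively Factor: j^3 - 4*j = (j - 2)*(j^2 + 2*j) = (j - 2)*(j + 2)*(j)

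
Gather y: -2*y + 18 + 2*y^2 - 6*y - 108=2*y^2 - 8*y - 90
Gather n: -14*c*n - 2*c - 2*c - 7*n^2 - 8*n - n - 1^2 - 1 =-4*c - 7*n^2 + n*(-14*c - 9) - 2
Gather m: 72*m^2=72*m^2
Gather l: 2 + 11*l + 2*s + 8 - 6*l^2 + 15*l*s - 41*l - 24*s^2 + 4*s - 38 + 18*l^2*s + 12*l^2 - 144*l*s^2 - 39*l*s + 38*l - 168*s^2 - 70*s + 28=l^2*(18*s + 6) + l*(-144*s^2 - 24*s + 8) - 192*s^2 - 64*s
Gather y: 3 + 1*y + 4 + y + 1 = 2*y + 8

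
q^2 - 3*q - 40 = (q - 8)*(q + 5)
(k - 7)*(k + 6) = k^2 - k - 42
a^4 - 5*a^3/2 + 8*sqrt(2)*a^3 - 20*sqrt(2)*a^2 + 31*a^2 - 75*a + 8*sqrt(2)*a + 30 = (a - 2)*(a - 1/2)*(a + 3*sqrt(2))*(a + 5*sqrt(2))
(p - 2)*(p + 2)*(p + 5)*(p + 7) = p^4 + 12*p^3 + 31*p^2 - 48*p - 140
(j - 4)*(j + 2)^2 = j^3 - 12*j - 16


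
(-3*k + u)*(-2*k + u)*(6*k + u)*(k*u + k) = 36*k^4*u + 36*k^4 - 24*k^3*u^2 - 24*k^3*u + k^2*u^3 + k^2*u^2 + k*u^4 + k*u^3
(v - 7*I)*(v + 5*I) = v^2 - 2*I*v + 35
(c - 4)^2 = c^2 - 8*c + 16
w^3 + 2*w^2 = w^2*(w + 2)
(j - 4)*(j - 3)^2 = j^3 - 10*j^2 + 33*j - 36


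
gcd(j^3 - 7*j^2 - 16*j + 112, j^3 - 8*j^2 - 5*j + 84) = j^2 - 11*j + 28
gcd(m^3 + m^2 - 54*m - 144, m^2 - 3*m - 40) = m - 8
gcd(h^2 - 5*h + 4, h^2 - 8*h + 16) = h - 4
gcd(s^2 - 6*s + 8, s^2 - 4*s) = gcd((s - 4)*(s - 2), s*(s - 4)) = s - 4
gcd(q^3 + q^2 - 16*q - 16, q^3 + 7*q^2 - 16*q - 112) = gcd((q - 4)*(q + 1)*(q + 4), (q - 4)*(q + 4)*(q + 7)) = q^2 - 16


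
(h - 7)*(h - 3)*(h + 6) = h^3 - 4*h^2 - 39*h + 126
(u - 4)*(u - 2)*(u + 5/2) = u^3 - 7*u^2/2 - 7*u + 20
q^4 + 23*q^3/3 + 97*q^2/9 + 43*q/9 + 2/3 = (q + 1/3)^2*(q + 1)*(q + 6)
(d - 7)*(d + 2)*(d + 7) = d^3 + 2*d^2 - 49*d - 98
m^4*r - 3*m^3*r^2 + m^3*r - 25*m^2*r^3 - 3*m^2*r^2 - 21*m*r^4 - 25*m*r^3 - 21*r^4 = (m - 7*r)*(m + r)*(m + 3*r)*(m*r + r)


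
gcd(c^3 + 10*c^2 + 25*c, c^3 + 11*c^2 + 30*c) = c^2 + 5*c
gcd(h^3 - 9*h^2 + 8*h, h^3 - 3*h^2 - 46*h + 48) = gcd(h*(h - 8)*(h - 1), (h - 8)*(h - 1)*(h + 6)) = h^2 - 9*h + 8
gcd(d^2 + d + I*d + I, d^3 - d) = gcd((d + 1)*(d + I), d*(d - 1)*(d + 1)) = d + 1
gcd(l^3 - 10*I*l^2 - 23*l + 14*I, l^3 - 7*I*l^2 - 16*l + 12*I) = l - 2*I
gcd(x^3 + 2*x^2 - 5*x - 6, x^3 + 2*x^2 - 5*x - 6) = x^3 + 2*x^2 - 5*x - 6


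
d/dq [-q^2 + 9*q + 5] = 9 - 2*q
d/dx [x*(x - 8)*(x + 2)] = 3*x^2 - 12*x - 16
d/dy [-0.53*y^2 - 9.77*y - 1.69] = -1.06*y - 9.77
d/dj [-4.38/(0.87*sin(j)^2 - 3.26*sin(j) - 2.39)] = (7.6212*sin(j) - 14.2788)*cos(j)/(-0.87*sin(j)^2 + 3.26*sin(j) + 2.39)^2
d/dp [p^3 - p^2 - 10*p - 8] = 3*p^2 - 2*p - 10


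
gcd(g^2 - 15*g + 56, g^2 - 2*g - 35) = g - 7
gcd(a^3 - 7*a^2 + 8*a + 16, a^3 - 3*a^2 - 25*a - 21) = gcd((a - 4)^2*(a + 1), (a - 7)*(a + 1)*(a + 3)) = a + 1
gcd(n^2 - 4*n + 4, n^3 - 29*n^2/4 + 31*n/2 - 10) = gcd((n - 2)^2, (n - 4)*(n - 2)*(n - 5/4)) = n - 2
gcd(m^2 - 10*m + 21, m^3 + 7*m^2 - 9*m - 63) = m - 3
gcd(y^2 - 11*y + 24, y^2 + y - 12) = y - 3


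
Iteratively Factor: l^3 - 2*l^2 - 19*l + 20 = (l - 5)*(l^2 + 3*l - 4) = (l - 5)*(l - 1)*(l + 4)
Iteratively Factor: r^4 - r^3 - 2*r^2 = (r - 2)*(r^3 + r^2) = (r - 2)*(r + 1)*(r^2) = r*(r - 2)*(r + 1)*(r)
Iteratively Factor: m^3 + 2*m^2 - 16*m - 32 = (m - 4)*(m^2 + 6*m + 8) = (m - 4)*(m + 2)*(m + 4)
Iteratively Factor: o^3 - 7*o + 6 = (o - 1)*(o^2 + o - 6) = (o - 1)*(o + 3)*(o - 2)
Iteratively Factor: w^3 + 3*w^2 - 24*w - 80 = (w + 4)*(w^2 - w - 20) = (w + 4)^2*(w - 5)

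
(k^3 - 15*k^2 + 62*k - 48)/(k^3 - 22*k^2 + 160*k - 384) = (k - 1)/(k - 8)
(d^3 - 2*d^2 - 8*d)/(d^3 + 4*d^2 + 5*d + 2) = d*(d - 4)/(d^2 + 2*d + 1)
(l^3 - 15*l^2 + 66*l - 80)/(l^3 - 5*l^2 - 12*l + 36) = (l^2 - 13*l + 40)/(l^2 - 3*l - 18)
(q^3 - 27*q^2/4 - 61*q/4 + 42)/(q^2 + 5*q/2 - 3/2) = (4*q^2 - 39*q + 56)/(2*(2*q - 1))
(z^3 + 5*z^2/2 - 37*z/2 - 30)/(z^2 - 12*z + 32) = (2*z^2 + 13*z + 15)/(2*(z - 8))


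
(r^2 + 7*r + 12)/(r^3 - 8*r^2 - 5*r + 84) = (r + 4)/(r^2 - 11*r + 28)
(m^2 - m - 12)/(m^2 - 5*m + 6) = (m^2 - m - 12)/(m^2 - 5*m + 6)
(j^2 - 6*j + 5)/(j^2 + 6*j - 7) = (j - 5)/(j + 7)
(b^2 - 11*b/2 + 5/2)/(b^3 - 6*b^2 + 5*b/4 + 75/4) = 2*(2*b - 1)/(4*b^2 - 4*b - 15)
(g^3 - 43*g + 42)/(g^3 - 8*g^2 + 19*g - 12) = (g^2 + g - 42)/(g^2 - 7*g + 12)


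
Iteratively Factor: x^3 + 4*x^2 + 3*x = (x)*(x^2 + 4*x + 3) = x*(x + 3)*(x + 1)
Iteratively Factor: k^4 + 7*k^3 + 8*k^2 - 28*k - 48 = (k - 2)*(k^3 + 9*k^2 + 26*k + 24) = (k - 2)*(k + 4)*(k^2 + 5*k + 6) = (k - 2)*(k + 2)*(k + 4)*(k + 3)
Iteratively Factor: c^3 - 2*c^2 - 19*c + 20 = (c - 1)*(c^2 - c - 20) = (c - 1)*(c + 4)*(c - 5)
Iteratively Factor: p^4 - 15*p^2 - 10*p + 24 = (p - 1)*(p^3 + p^2 - 14*p - 24) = (p - 4)*(p - 1)*(p^2 + 5*p + 6) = (p - 4)*(p - 1)*(p + 2)*(p + 3)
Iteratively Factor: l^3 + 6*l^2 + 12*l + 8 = (l + 2)*(l^2 + 4*l + 4) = (l + 2)^2*(l + 2)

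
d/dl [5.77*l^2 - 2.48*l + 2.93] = 11.54*l - 2.48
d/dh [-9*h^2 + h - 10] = 1 - 18*h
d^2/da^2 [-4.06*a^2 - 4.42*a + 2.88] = -8.12000000000000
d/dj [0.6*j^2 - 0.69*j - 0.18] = 1.2*j - 0.69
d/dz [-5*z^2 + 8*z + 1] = 8 - 10*z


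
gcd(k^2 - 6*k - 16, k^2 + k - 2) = k + 2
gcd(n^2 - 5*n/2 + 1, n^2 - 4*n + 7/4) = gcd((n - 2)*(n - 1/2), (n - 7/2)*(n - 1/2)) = n - 1/2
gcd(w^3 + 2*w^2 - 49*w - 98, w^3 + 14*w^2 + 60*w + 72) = w + 2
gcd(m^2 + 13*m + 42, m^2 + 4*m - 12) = m + 6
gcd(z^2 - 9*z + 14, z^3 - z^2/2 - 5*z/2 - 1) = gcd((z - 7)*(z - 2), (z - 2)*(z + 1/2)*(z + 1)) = z - 2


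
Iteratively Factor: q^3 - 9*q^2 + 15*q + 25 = (q + 1)*(q^2 - 10*q + 25) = (q - 5)*(q + 1)*(q - 5)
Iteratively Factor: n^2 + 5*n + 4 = (n + 4)*(n + 1)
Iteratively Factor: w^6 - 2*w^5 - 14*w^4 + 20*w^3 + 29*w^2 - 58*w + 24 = (w - 1)*(w^5 - w^4 - 15*w^3 + 5*w^2 + 34*w - 24) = (w - 1)^2*(w^4 - 15*w^2 - 10*w + 24) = (w - 1)^3*(w^3 + w^2 - 14*w - 24) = (w - 4)*(w - 1)^3*(w^2 + 5*w + 6) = (w - 4)*(w - 1)^3*(w + 3)*(w + 2)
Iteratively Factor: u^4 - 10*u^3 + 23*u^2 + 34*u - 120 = (u - 4)*(u^3 - 6*u^2 - u + 30) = (u - 4)*(u + 2)*(u^2 - 8*u + 15) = (u - 4)*(u - 3)*(u + 2)*(u - 5)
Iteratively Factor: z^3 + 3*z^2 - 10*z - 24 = (z - 3)*(z^2 + 6*z + 8) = (z - 3)*(z + 4)*(z + 2)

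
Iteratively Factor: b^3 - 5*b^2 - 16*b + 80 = (b + 4)*(b^2 - 9*b + 20) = (b - 5)*(b + 4)*(b - 4)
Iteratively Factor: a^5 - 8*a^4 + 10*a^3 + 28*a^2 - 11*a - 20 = (a - 1)*(a^4 - 7*a^3 + 3*a^2 + 31*a + 20) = (a - 1)*(a + 1)*(a^3 - 8*a^2 + 11*a + 20) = (a - 4)*(a - 1)*(a + 1)*(a^2 - 4*a - 5) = (a - 5)*(a - 4)*(a - 1)*(a + 1)*(a + 1)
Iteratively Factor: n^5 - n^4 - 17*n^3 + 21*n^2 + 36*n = (n + 1)*(n^4 - 2*n^3 - 15*n^2 + 36*n) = (n + 1)*(n + 4)*(n^3 - 6*n^2 + 9*n) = (n - 3)*(n + 1)*(n + 4)*(n^2 - 3*n) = n*(n - 3)*(n + 1)*(n + 4)*(n - 3)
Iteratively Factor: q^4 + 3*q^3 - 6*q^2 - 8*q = (q - 2)*(q^3 + 5*q^2 + 4*q) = (q - 2)*(q + 1)*(q^2 + 4*q) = (q - 2)*(q + 1)*(q + 4)*(q)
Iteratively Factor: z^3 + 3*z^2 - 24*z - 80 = (z + 4)*(z^2 - z - 20) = (z + 4)^2*(z - 5)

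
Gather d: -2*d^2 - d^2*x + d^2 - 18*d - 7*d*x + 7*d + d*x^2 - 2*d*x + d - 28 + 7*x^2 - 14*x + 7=d^2*(-x - 1) + d*(x^2 - 9*x - 10) + 7*x^2 - 14*x - 21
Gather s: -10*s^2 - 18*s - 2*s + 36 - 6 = -10*s^2 - 20*s + 30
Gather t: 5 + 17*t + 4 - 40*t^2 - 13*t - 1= -40*t^2 + 4*t + 8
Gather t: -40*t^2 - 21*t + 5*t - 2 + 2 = -40*t^2 - 16*t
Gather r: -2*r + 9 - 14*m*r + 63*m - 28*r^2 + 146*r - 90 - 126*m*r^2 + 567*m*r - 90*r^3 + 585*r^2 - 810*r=63*m - 90*r^3 + r^2*(557 - 126*m) + r*(553*m - 666) - 81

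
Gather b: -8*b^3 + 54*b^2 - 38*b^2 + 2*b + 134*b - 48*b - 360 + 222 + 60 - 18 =-8*b^3 + 16*b^2 + 88*b - 96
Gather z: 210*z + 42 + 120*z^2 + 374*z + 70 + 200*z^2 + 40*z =320*z^2 + 624*z + 112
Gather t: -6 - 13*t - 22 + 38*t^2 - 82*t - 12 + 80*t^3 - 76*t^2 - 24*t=80*t^3 - 38*t^2 - 119*t - 40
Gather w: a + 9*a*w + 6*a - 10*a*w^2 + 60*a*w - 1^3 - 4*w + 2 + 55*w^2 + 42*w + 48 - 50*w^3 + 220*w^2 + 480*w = 7*a - 50*w^3 + w^2*(275 - 10*a) + w*(69*a + 518) + 49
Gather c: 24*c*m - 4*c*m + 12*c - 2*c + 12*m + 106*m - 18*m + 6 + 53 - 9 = c*(20*m + 10) + 100*m + 50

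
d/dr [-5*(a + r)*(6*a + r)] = -35*a - 10*r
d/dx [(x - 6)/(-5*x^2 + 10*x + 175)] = (-x^2 + 2*x + 2*(x - 6)*(x - 1) + 35)/(5*(-x^2 + 2*x + 35)^2)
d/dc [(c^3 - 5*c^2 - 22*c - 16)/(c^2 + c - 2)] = (c^2 - 2*c + 15)/(c^2 - 2*c + 1)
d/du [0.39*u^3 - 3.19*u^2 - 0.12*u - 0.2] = 1.17*u^2 - 6.38*u - 0.12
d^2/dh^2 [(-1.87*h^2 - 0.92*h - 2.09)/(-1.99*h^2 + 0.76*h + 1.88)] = (12.94296*h^3 + 91.635918*h^2 + 1.685928*h + 28.642248)/(7.880599*h^6 - 9.029028*h^5 - 18.886692*h^4 + 16.620896*h^3 + 17.842704*h^2 - 8.058432*h - 6.644672)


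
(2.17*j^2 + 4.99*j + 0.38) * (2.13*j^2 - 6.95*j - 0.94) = 4.6221*j^4 - 4.4528*j^3 - 35.9109*j^2 - 7.3316*j - 0.3572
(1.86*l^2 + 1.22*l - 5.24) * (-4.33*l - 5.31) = -8.0538*l^3 - 15.1592*l^2 + 16.211*l + 27.8244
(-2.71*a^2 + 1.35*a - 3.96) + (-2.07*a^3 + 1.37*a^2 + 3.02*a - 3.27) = -2.07*a^3 - 1.34*a^2 + 4.37*a - 7.23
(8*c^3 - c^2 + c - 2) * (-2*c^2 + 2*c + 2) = -16*c^5 + 18*c^4 + 12*c^3 + 4*c^2 - 2*c - 4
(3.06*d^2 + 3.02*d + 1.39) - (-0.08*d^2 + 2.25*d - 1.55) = 3.14*d^2 + 0.77*d + 2.94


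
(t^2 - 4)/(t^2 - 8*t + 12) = (t + 2)/(t - 6)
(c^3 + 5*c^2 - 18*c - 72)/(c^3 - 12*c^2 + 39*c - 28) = (c^2 + 9*c + 18)/(c^2 - 8*c + 7)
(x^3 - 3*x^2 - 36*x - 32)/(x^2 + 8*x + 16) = (x^2 - 7*x - 8)/(x + 4)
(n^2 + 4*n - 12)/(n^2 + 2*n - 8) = (n + 6)/(n + 4)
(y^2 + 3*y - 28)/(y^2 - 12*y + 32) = (y + 7)/(y - 8)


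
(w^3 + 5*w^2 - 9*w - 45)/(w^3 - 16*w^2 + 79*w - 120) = (w^2 + 8*w + 15)/(w^2 - 13*w + 40)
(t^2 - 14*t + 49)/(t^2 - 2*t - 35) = (t - 7)/(t + 5)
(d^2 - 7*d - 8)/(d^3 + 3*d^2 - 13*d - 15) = (d - 8)/(d^2 + 2*d - 15)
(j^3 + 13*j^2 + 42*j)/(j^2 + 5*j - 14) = j*(j + 6)/(j - 2)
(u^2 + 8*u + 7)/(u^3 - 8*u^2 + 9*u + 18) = (u + 7)/(u^2 - 9*u + 18)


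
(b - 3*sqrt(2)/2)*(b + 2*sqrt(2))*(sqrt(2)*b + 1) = sqrt(2)*b^3 + 2*b^2 - 11*sqrt(2)*b/2 - 6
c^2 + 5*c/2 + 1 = (c + 1/2)*(c + 2)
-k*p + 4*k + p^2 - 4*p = (-k + p)*(p - 4)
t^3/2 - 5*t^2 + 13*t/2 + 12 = (t/2 + 1/2)*(t - 8)*(t - 3)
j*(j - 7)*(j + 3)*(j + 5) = j^4 + j^3 - 41*j^2 - 105*j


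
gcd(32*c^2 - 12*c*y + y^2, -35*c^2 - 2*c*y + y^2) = 1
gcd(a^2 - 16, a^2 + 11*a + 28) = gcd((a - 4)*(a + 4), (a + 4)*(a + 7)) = a + 4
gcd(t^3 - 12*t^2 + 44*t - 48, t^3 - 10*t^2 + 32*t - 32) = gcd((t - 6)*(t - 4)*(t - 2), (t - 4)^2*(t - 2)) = t^2 - 6*t + 8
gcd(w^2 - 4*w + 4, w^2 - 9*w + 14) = w - 2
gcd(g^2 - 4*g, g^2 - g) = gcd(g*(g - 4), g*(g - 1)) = g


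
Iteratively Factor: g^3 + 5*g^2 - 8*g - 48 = (g - 3)*(g^2 + 8*g + 16) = (g - 3)*(g + 4)*(g + 4)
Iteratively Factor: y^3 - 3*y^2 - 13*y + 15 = (y + 3)*(y^2 - 6*y + 5) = (y - 5)*(y + 3)*(y - 1)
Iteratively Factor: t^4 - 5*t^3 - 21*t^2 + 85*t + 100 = (t + 4)*(t^3 - 9*t^2 + 15*t + 25) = (t - 5)*(t + 4)*(t^2 - 4*t - 5) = (t - 5)^2*(t + 4)*(t + 1)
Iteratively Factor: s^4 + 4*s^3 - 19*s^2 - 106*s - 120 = (s + 4)*(s^3 - 19*s - 30) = (s - 5)*(s + 4)*(s^2 + 5*s + 6) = (s - 5)*(s + 3)*(s + 4)*(s + 2)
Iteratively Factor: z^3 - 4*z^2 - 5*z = (z)*(z^2 - 4*z - 5) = z*(z + 1)*(z - 5)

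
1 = 1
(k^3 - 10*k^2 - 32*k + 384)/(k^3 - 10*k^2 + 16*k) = (k^2 - 2*k - 48)/(k*(k - 2))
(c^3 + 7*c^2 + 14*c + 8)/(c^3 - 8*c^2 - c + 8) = (c^2 + 6*c + 8)/(c^2 - 9*c + 8)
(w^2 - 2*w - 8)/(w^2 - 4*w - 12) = (w - 4)/(w - 6)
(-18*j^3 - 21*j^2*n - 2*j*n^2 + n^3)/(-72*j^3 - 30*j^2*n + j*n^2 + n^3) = (j + n)/(4*j + n)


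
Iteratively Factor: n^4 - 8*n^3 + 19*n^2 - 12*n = (n - 3)*(n^3 - 5*n^2 + 4*n) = (n - 3)*(n - 1)*(n^2 - 4*n) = (n - 4)*(n - 3)*(n - 1)*(n)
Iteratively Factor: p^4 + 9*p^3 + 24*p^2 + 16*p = (p + 4)*(p^3 + 5*p^2 + 4*p) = p*(p + 4)*(p^2 + 5*p + 4) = p*(p + 4)^2*(p + 1)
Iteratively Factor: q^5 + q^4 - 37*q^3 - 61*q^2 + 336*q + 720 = (q + 3)*(q^4 - 2*q^3 - 31*q^2 + 32*q + 240) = (q - 4)*(q + 3)*(q^3 + 2*q^2 - 23*q - 60) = (q - 5)*(q - 4)*(q + 3)*(q^2 + 7*q + 12) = (q - 5)*(q - 4)*(q + 3)^2*(q + 4)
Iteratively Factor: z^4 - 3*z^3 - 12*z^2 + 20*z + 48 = (z - 3)*(z^3 - 12*z - 16) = (z - 3)*(z + 2)*(z^2 - 2*z - 8) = (z - 4)*(z - 3)*(z + 2)*(z + 2)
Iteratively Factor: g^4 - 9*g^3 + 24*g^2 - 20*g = (g - 2)*(g^3 - 7*g^2 + 10*g) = (g - 2)^2*(g^2 - 5*g) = (g - 5)*(g - 2)^2*(g)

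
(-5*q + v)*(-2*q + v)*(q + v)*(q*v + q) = 10*q^4*v + 10*q^4 + 3*q^3*v^2 + 3*q^3*v - 6*q^2*v^3 - 6*q^2*v^2 + q*v^4 + q*v^3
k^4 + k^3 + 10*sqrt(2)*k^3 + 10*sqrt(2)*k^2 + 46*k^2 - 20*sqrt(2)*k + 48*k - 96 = (k - 1)*(k + 2)*(k + 4*sqrt(2))*(k + 6*sqrt(2))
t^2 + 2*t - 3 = (t - 1)*(t + 3)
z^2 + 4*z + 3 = (z + 1)*(z + 3)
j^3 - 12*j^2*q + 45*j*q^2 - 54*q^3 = (j - 6*q)*(j - 3*q)^2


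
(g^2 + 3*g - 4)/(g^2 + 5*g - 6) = (g + 4)/(g + 6)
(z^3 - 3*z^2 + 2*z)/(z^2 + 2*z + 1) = z*(z^2 - 3*z + 2)/(z^2 + 2*z + 1)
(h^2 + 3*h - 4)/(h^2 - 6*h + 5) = (h + 4)/(h - 5)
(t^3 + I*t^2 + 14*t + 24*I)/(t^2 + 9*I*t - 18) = (t^2 - 2*I*t + 8)/(t + 6*I)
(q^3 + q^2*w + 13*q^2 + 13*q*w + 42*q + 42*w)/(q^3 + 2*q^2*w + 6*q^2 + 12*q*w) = (q^2 + q*w + 7*q + 7*w)/(q*(q + 2*w))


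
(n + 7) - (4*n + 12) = -3*n - 5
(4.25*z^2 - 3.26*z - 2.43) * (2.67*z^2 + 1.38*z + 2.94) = 11.3475*z^4 - 2.8392*z^3 + 1.5081*z^2 - 12.9378*z - 7.1442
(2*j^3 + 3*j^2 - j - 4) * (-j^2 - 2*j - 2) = -2*j^5 - 7*j^4 - 9*j^3 + 10*j + 8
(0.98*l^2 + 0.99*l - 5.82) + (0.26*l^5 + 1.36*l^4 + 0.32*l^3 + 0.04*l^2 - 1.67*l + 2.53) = 0.26*l^5 + 1.36*l^4 + 0.32*l^3 + 1.02*l^2 - 0.68*l - 3.29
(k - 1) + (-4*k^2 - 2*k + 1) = -4*k^2 - k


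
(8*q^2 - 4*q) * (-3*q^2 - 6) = -24*q^4 + 12*q^3 - 48*q^2 + 24*q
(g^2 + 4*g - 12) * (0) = 0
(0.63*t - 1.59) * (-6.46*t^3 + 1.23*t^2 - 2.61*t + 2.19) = -4.0698*t^4 + 11.0463*t^3 - 3.6*t^2 + 5.5296*t - 3.4821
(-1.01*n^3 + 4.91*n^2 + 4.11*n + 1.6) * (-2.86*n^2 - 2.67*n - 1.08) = 2.8886*n^5 - 11.3459*n^4 - 23.7735*n^3 - 20.8525*n^2 - 8.7108*n - 1.728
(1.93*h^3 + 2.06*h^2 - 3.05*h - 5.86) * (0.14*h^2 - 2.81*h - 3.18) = 0.2702*h^5 - 5.1349*h^4 - 12.353*h^3 + 1.1993*h^2 + 26.1656*h + 18.6348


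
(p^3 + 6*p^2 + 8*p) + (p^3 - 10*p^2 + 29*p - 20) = 2*p^3 - 4*p^2 + 37*p - 20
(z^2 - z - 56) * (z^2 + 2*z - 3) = z^4 + z^3 - 61*z^2 - 109*z + 168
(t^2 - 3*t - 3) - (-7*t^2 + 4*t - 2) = 8*t^2 - 7*t - 1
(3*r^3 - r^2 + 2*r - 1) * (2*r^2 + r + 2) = 6*r^5 + r^4 + 9*r^3 - 2*r^2 + 3*r - 2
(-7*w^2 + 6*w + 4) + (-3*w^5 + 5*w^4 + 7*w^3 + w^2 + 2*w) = -3*w^5 + 5*w^4 + 7*w^3 - 6*w^2 + 8*w + 4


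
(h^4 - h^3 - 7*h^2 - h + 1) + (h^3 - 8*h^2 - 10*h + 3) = h^4 - 15*h^2 - 11*h + 4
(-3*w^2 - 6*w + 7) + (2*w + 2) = -3*w^2 - 4*w + 9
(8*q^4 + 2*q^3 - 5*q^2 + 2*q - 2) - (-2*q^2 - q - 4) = 8*q^4 + 2*q^3 - 3*q^2 + 3*q + 2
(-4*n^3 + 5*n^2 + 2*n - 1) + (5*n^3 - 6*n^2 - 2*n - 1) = n^3 - n^2 - 2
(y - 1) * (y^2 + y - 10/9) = y^3 - 19*y/9 + 10/9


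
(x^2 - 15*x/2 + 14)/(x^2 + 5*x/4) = 2*(2*x^2 - 15*x + 28)/(x*(4*x + 5))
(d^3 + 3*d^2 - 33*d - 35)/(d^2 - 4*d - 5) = d + 7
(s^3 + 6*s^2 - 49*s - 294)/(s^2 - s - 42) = s + 7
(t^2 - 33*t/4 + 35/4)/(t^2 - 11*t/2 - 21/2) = (4*t - 5)/(2*(2*t + 3))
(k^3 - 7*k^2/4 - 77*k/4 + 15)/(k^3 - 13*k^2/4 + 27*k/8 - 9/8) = 2*(k^2 - k - 20)/(2*k^2 - 5*k + 3)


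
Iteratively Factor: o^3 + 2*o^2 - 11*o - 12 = (o + 1)*(o^2 + o - 12) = (o - 3)*(o + 1)*(o + 4)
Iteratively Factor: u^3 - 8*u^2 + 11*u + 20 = (u + 1)*(u^2 - 9*u + 20) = (u - 5)*(u + 1)*(u - 4)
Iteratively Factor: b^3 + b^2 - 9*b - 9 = (b + 1)*(b^2 - 9) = (b - 3)*(b + 1)*(b + 3)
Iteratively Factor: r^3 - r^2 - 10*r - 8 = (r + 2)*(r^2 - 3*r - 4) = (r - 4)*(r + 2)*(r + 1)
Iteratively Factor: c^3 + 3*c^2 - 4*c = (c + 4)*(c^2 - c) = c*(c + 4)*(c - 1)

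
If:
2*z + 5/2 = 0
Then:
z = -5/4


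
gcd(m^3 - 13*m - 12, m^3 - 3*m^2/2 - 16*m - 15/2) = m + 3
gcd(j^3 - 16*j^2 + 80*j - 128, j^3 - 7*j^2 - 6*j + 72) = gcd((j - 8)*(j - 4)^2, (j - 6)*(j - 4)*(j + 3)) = j - 4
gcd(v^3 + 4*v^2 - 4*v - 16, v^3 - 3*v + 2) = v + 2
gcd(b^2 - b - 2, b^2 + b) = b + 1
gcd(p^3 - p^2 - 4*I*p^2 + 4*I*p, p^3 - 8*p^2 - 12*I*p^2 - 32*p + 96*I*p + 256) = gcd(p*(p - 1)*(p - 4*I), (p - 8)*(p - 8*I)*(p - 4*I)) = p - 4*I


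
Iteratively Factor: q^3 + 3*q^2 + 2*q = (q + 1)*(q^2 + 2*q) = q*(q + 1)*(q + 2)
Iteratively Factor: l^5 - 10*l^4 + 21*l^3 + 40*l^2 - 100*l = (l + 2)*(l^4 - 12*l^3 + 45*l^2 - 50*l) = l*(l + 2)*(l^3 - 12*l^2 + 45*l - 50) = l*(l - 2)*(l + 2)*(l^2 - 10*l + 25) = l*(l - 5)*(l - 2)*(l + 2)*(l - 5)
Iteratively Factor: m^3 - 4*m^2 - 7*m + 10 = (m - 5)*(m^2 + m - 2) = (m - 5)*(m - 1)*(m + 2)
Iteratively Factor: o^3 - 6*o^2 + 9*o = (o - 3)*(o^2 - 3*o) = o*(o - 3)*(o - 3)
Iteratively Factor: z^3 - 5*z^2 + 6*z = (z)*(z^2 - 5*z + 6) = z*(z - 3)*(z - 2)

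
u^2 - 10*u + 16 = (u - 8)*(u - 2)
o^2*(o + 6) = o^3 + 6*o^2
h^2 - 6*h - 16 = (h - 8)*(h + 2)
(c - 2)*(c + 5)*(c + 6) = c^3 + 9*c^2 + 8*c - 60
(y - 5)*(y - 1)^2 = y^3 - 7*y^2 + 11*y - 5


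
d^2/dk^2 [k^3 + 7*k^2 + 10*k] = 6*k + 14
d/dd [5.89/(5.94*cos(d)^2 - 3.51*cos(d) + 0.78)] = (69.9732*cos(d) - 20.6739)*sin(d)/(5.94*cos(d)^2 - 3.51*cos(d) + 0.78)^2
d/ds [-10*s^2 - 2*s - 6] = -20*s - 2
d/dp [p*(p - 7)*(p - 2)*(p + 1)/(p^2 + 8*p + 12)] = 2*(p^5 + 8*p^4 - 40*p^3 - 131*p^2 + 60*p + 84)/(p^4 + 16*p^3 + 88*p^2 + 192*p + 144)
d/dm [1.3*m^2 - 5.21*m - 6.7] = 2.6*m - 5.21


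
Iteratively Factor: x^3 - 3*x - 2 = (x + 1)*(x^2 - x - 2) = (x - 2)*(x + 1)*(x + 1)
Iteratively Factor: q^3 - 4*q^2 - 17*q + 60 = (q - 5)*(q^2 + q - 12) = (q - 5)*(q - 3)*(q + 4)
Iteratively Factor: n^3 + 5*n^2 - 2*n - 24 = (n - 2)*(n^2 + 7*n + 12) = (n - 2)*(n + 4)*(n + 3)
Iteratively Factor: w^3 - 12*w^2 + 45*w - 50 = (w - 5)*(w^2 - 7*w + 10) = (w - 5)^2*(w - 2)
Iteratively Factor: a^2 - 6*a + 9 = (a - 3)*(a - 3)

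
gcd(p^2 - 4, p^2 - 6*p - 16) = p + 2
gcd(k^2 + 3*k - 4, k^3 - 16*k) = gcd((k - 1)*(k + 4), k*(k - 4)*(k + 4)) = k + 4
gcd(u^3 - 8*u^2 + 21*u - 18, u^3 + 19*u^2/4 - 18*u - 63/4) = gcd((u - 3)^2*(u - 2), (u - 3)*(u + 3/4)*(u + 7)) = u - 3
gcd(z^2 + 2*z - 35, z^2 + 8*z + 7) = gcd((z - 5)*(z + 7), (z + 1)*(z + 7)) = z + 7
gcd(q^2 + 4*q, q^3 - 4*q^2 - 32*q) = q^2 + 4*q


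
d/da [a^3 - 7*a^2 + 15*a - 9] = 3*a^2 - 14*a + 15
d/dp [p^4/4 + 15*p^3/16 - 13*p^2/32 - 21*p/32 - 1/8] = p^3 + 45*p^2/16 - 13*p/16 - 21/32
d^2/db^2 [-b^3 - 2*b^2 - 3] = -6*b - 4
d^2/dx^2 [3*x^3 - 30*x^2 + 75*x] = 18*x - 60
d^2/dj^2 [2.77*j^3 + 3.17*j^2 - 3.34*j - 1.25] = 16.62*j + 6.34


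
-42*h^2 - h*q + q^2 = (-7*h + q)*(6*h + q)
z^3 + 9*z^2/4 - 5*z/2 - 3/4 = (z - 1)*(z + 1/4)*(z + 3)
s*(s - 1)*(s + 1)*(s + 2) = s^4 + 2*s^3 - s^2 - 2*s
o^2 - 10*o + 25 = (o - 5)^2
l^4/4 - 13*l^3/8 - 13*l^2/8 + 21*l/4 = l*(l/4 + 1/2)*(l - 7)*(l - 3/2)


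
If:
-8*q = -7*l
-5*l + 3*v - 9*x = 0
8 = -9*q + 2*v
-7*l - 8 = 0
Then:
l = -8/7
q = -1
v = -1/2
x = 59/126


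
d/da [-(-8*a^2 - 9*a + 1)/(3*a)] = 8/3 + 1/(3*a^2)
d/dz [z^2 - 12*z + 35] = 2*z - 12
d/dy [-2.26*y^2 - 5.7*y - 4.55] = -4.52*y - 5.7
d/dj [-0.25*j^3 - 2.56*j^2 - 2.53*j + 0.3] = -0.75*j^2 - 5.12*j - 2.53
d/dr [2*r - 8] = 2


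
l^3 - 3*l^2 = l^2*(l - 3)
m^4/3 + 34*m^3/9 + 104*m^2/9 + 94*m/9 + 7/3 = (m/3 + 1/3)*(m + 1/3)*(m + 3)*(m + 7)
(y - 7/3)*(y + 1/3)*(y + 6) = y^3 + 4*y^2 - 115*y/9 - 14/3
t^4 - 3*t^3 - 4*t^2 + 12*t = t*(t - 3)*(t - 2)*(t + 2)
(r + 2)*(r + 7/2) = r^2 + 11*r/2 + 7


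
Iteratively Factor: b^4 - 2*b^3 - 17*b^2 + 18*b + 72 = (b - 4)*(b^3 + 2*b^2 - 9*b - 18) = (b - 4)*(b - 3)*(b^2 + 5*b + 6) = (b - 4)*(b - 3)*(b + 2)*(b + 3)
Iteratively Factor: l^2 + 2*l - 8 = (l - 2)*(l + 4)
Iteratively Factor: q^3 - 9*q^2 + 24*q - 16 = (q - 1)*(q^2 - 8*q + 16) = (q - 4)*(q - 1)*(q - 4)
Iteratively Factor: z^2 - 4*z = (z - 4)*(z)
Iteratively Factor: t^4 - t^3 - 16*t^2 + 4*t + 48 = (t - 2)*(t^3 + t^2 - 14*t - 24) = (t - 2)*(t + 2)*(t^2 - t - 12) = (t - 4)*(t - 2)*(t + 2)*(t + 3)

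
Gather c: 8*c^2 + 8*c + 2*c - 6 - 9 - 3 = 8*c^2 + 10*c - 18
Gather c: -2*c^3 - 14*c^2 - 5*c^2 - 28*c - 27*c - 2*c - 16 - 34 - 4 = -2*c^3 - 19*c^2 - 57*c - 54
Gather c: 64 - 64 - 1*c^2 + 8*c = -c^2 + 8*c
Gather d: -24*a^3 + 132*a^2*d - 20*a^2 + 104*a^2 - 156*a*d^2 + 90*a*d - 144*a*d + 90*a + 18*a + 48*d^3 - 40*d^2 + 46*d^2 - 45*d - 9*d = -24*a^3 + 84*a^2 + 108*a + 48*d^3 + d^2*(6 - 156*a) + d*(132*a^2 - 54*a - 54)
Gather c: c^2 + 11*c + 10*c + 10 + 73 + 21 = c^2 + 21*c + 104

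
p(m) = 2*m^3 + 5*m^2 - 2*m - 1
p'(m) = 6*m^2 + 10*m - 2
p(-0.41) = 0.52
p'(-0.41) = -5.09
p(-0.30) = -0.00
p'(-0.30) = -4.46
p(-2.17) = 6.45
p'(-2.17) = 4.55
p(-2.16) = 6.49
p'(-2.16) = 4.39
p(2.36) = 48.42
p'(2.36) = 55.02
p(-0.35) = 0.23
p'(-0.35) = -4.76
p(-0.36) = 0.27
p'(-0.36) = -4.82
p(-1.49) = 6.46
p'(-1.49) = -3.58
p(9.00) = 1844.00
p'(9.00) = 574.00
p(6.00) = 599.00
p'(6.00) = 274.00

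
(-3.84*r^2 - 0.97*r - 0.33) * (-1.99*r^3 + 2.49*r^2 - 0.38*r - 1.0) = 7.6416*r^5 - 7.6313*r^4 - 0.2994*r^3 + 3.3869*r^2 + 1.0954*r + 0.33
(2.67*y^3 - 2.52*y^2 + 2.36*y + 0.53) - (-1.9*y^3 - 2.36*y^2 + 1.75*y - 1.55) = 4.57*y^3 - 0.16*y^2 + 0.61*y + 2.08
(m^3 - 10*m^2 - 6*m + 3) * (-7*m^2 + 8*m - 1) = -7*m^5 + 78*m^4 - 39*m^3 - 59*m^2 + 30*m - 3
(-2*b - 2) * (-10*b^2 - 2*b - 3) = 20*b^3 + 24*b^2 + 10*b + 6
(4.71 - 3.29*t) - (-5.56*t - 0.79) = 2.27*t + 5.5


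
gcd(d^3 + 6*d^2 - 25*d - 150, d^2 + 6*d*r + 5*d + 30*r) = d + 5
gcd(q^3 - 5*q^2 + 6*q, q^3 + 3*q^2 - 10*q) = q^2 - 2*q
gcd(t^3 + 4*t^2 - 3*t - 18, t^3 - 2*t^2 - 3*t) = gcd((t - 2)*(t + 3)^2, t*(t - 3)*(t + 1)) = 1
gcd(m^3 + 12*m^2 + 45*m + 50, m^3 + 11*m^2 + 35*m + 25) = m^2 + 10*m + 25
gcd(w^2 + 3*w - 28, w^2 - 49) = w + 7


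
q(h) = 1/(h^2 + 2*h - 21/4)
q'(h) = (-2*h - 2)/(h^2 + 2*h - 21/4)^2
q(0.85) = -0.35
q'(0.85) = -0.46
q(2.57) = 0.15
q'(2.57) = -0.17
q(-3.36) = -1.47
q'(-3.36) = 10.20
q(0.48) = -0.25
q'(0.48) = -0.18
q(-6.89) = 0.04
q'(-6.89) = 0.01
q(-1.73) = -0.17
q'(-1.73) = 0.04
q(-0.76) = -0.16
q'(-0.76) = -0.01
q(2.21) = 0.25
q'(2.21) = -0.39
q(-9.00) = 0.02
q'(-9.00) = 0.00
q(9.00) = 0.01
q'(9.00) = 0.00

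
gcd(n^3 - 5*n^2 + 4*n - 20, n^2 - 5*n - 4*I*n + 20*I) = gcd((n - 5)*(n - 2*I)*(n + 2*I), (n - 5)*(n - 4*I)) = n - 5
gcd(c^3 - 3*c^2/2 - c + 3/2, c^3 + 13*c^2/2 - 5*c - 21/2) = c^2 - c/2 - 3/2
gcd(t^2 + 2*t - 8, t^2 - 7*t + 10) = t - 2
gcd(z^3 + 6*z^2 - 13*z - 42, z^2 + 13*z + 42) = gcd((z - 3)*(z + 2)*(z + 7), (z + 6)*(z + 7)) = z + 7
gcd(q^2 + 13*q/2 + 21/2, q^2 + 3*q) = q + 3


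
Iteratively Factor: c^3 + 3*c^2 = (c)*(c^2 + 3*c) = c^2*(c + 3)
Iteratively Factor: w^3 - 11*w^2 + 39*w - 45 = (w - 5)*(w^2 - 6*w + 9) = (w - 5)*(w - 3)*(w - 3)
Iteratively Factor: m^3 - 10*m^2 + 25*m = (m - 5)*(m^2 - 5*m) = (m - 5)^2*(m)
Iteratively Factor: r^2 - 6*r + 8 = (r - 2)*(r - 4)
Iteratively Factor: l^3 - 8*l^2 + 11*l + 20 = (l - 4)*(l^2 - 4*l - 5) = (l - 5)*(l - 4)*(l + 1)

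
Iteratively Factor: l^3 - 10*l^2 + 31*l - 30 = (l - 3)*(l^2 - 7*l + 10) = (l - 3)*(l - 2)*(l - 5)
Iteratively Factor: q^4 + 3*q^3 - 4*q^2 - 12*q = (q + 2)*(q^3 + q^2 - 6*q) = q*(q + 2)*(q^2 + q - 6) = q*(q + 2)*(q + 3)*(q - 2)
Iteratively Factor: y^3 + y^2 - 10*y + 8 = (y + 4)*(y^2 - 3*y + 2) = (y - 1)*(y + 4)*(y - 2)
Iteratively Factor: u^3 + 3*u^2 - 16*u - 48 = (u + 3)*(u^2 - 16) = (u - 4)*(u + 3)*(u + 4)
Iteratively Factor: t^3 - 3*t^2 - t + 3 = (t - 1)*(t^2 - 2*t - 3) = (t - 1)*(t + 1)*(t - 3)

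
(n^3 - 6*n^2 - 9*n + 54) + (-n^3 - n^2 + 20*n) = -7*n^2 + 11*n + 54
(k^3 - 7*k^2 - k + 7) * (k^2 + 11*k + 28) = k^5 + 4*k^4 - 50*k^3 - 200*k^2 + 49*k + 196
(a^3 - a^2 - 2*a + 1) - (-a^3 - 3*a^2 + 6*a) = 2*a^3 + 2*a^2 - 8*a + 1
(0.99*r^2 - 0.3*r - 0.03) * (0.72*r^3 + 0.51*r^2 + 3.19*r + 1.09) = 0.7128*r^5 + 0.2889*r^4 + 2.9835*r^3 + 0.1068*r^2 - 0.4227*r - 0.0327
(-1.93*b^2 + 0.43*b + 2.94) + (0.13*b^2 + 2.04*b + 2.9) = -1.8*b^2 + 2.47*b + 5.84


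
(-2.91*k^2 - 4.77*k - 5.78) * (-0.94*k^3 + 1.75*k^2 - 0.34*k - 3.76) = 2.7354*k^5 - 0.608700000000001*k^4 - 1.9249*k^3 + 2.4484*k^2 + 19.9004*k + 21.7328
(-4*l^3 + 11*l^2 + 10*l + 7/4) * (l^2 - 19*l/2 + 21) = -4*l^5 + 49*l^4 - 357*l^3/2 + 551*l^2/4 + 1547*l/8 + 147/4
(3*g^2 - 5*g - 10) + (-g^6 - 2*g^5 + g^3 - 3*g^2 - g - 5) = -g^6 - 2*g^5 + g^3 - 6*g - 15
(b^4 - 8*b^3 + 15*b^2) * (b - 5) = b^5 - 13*b^4 + 55*b^3 - 75*b^2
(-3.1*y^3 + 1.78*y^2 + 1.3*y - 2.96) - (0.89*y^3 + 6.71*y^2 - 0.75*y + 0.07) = -3.99*y^3 - 4.93*y^2 + 2.05*y - 3.03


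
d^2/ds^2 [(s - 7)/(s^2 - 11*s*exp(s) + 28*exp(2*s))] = (2*(s - 7)*(11*s*exp(s) - 2*s - 56*exp(2*s) + 11*exp(s))^2 + (s^2 - 11*s*exp(s) + 28*exp(2*s))*(22*s*exp(s) - 4*s + (s - 7)*(11*s*exp(s) - 112*exp(2*s) + 22*exp(s) - 2) - 112*exp(2*s) + 22*exp(s)))/(s^2 - 11*s*exp(s) + 28*exp(2*s))^3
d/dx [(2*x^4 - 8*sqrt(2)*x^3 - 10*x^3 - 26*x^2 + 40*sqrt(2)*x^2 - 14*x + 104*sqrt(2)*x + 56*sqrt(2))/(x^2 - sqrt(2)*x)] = 2*(2*x^5 - 7*sqrt(2)*x^4 - 5*x^4 + 10*sqrt(2)*x^3 + 16*x^3 - 39*sqrt(2)*x^2 - 33*x^2 - 56*sqrt(2)*x + 56)/(x^2*(x^2 - 2*sqrt(2)*x + 2))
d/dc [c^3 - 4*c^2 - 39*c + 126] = 3*c^2 - 8*c - 39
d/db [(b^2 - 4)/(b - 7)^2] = -14*b/(b - 7)^3 + 8/(b - 7)^3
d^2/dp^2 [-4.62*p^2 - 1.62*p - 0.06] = -9.24000000000000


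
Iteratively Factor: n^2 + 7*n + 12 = (n + 4)*(n + 3)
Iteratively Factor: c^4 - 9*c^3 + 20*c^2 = (c)*(c^3 - 9*c^2 + 20*c) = c^2*(c^2 - 9*c + 20) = c^2*(c - 5)*(c - 4)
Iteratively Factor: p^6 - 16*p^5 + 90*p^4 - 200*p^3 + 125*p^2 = (p - 5)*(p^5 - 11*p^4 + 35*p^3 - 25*p^2) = (p - 5)^2*(p^4 - 6*p^3 + 5*p^2) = (p - 5)^2*(p - 1)*(p^3 - 5*p^2) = p*(p - 5)^2*(p - 1)*(p^2 - 5*p) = p^2*(p - 5)^2*(p - 1)*(p - 5)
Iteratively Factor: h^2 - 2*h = (h - 2)*(h)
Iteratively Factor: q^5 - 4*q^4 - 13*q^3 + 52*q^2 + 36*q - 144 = (q - 2)*(q^4 - 2*q^3 - 17*q^2 + 18*q + 72) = (q - 2)*(q + 2)*(q^3 - 4*q^2 - 9*q + 36) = (q - 2)*(q + 2)*(q + 3)*(q^2 - 7*q + 12) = (q - 4)*(q - 2)*(q + 2)*(q + 3)*(q - 3)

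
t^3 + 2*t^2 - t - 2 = (t - 1)*(t + 1)*(t + 2)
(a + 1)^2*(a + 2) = a^3 + 4*a^2 + 5*a + 2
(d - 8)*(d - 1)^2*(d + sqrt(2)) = d^4 - 10*d^3 + sqrt(2)*d^3 - 10*sqrt(2)*d^2 + 17*d^2 - 8*d + 17*sqrt(2)*d - 8*sqrt(2)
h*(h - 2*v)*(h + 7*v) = h^3 + 5*h^2*v - 14*h*v^2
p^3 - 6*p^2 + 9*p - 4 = (p - 4)*(p - 1)^2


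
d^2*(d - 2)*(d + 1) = d^4 - d^3 - 2*d^2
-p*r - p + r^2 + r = (-p + r)*(r + 1)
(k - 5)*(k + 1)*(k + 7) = k^3 + 3*k^2 - 33*k - 35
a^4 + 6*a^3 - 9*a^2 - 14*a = a*(a - 2)*(a + 1)*(a + 7)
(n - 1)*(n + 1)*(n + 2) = n^3 + 2*n^2 - n - 2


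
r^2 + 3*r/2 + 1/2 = (r + 1/2)*(r + 1)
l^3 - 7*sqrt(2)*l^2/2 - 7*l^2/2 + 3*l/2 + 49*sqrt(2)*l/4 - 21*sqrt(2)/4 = (l - 3)*(l - 1/2)*(l - 7*sqrt(2)/2)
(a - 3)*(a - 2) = a^2 - 5*a + 6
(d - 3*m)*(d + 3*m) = d^2 - 9*m^2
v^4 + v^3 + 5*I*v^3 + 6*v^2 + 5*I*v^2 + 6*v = v*(v + 6*I)*(-I*v - I)*(I*v + 1)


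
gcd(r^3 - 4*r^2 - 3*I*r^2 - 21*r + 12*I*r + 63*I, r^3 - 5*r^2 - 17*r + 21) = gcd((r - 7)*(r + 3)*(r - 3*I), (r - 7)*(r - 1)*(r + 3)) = r^2 - 4*r - 21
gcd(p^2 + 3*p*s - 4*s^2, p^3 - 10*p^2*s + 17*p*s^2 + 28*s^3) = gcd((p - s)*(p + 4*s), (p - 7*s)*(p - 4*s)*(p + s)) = 1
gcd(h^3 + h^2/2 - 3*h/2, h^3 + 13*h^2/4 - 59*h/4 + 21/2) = h - 1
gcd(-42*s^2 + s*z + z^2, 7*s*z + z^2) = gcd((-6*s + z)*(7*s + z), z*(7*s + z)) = 7*s + z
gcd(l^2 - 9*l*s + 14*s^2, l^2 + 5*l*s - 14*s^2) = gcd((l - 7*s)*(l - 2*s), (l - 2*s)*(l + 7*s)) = -l + 2*s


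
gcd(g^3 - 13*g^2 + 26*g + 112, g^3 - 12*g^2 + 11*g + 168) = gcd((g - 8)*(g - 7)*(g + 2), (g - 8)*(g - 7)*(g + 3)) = g^2 - 15*g + 56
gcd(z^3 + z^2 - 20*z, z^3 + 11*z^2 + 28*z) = z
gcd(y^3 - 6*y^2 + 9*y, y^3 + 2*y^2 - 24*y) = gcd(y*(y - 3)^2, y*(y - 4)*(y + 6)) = y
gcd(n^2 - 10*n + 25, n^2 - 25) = n - 5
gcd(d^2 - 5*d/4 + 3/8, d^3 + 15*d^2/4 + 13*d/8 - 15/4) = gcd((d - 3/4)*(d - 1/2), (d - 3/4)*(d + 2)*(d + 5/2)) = d - 3/4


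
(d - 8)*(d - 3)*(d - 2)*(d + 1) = d^4 - 12*d^3 + 33*d^2 - 2*d - 48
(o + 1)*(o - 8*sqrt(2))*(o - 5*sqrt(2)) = o^3 - 13*sqrt(2)*o^2 + o^2 - 13*sqrt(2)*o + 80*o + 80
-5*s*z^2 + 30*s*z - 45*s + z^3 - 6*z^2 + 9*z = (-5*s + z)*(z - 3)^2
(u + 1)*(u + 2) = u^2 + 3*u + 2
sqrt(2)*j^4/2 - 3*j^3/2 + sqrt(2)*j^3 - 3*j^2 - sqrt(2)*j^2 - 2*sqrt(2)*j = j*(j - 2*sqrt(2))*(j + sqrt(2)/2)*(sqrt(2)*j/2 + sqrt(2))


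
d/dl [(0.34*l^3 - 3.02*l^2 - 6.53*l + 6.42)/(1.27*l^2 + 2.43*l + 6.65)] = (0.4318*l^4 + 1.6524*l^3 + 7.7375*l^2 - 56.4728*l - 59.0251)/(1.6129*l^4 + 6.1722*l^3 + 22.7959*l^2 + 32.319*l + 44.2225)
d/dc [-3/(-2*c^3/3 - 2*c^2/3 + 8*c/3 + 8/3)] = 9*(-3*c^2 - 2*c + 4)/(2*(c^3 + c^2 - 4*c - 4)^2)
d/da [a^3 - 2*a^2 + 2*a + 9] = 3*a^2 - 4*a + 2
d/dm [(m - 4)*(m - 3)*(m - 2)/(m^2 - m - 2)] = (m^2 + 2*m - 19)/(m^2 + 2*m + 1)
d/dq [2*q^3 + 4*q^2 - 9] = 2*q*(3*q + 4)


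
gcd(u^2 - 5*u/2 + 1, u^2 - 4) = u - 2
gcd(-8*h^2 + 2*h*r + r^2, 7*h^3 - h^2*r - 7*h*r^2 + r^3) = 1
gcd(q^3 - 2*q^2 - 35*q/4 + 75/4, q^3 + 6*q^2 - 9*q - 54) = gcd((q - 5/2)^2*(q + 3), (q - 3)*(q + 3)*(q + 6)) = q + 3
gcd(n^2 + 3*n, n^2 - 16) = 1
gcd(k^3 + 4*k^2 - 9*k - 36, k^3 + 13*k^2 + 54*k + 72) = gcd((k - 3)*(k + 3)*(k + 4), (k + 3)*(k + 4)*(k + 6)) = k^2 + 7*k + 12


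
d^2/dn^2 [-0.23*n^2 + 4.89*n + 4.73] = -0.460000000000000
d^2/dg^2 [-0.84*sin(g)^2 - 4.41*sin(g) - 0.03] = 4.41*sin(g) - 1.68*cos(2*g)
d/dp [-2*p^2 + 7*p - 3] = 7 - 4*p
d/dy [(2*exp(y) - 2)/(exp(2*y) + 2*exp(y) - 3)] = -2*exp(y)/(exp(2*y) + 6*exp(y) + 9)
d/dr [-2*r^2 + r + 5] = 1 - 4*r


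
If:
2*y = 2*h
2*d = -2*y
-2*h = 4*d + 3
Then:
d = -3/2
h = 3/2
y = 3/2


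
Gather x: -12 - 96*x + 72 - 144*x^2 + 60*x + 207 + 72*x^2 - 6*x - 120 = -72*x^2 - 42*x + 147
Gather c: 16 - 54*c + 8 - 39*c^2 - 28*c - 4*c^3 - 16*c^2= -4*c^3 - 55*c^2 - 82*c + 24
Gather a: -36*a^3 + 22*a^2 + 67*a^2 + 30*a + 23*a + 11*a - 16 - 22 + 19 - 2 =-36*a^3 + 89*a^2 + 64*a - 21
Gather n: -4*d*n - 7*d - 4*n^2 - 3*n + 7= -7*d - 4*n^2 + n*(-4*d - 3) + 7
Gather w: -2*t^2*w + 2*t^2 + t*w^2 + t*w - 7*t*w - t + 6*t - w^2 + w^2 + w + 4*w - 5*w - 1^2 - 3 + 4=2*t^2 + t*w^2 + 5*t + w*(-2*t^2 - 6*t)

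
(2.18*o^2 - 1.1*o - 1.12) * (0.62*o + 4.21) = 1.3516*o^3 + 8.4958*o^2 - 5.3254*o - 4.7152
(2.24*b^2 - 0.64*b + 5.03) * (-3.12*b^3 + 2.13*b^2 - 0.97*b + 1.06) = -6.9888*b^5 + 6.768*b^4 - 19.2296*b^3 + 13.7091*b^2 - 5.5575*b + 5.3318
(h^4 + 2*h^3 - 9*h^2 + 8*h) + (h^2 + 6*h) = h^4 + 2*h^3 - 8*h^2 + 14*h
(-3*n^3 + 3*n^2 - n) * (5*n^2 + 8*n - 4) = -15*n^5 - 9*n^4 + 31*n^3 - 20*n^2 + 4*n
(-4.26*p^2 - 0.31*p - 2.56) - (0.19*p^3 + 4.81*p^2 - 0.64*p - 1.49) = -0.19*p^3 - 9.07*p^2 + 0.33*p - 1.07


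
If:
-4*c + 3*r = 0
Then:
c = 3*r/4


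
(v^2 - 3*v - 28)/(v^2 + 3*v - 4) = (v - 7)/(v - 1)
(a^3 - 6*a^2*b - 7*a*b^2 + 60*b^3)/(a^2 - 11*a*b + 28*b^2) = (a^2 - 2*a*b - 15*b^2)/(a - 7*b)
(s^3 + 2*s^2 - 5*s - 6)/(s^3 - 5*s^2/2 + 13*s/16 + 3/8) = 16*(s^2 + 4*s + 3)/(16*s^2 - 8*s - 3)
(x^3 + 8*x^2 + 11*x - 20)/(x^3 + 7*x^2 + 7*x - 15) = (x + 4)/(x + 3)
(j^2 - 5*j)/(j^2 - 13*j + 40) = j/(j - 8)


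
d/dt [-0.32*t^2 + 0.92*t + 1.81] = 0.92 - 0.64*t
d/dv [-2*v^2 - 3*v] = -4*v - 3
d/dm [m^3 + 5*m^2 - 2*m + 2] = 3*m^2 + 10*m - 2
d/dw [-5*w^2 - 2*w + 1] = -10*w - 2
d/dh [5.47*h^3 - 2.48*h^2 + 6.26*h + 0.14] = 16.41*h^2 - 4.96*h + 6.26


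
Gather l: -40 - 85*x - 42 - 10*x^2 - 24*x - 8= -10*x^2 - 109*x - 90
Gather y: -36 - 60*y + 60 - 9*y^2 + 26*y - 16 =-9*y^2 - 34*y + 8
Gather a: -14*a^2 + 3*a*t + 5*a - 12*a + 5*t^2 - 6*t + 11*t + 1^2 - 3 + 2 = -14*a^2 + a*(3*t - 7) + 5*t^2 + 5*t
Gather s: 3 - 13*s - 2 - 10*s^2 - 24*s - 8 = -10*s^2 - 37*s - 7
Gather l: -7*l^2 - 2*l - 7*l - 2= -7*l^2 - 9*l - 2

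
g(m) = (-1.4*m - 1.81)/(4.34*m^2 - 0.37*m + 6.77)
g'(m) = (0.37 - 8.68*m)*(-1.4*m - 1.81)/(4.34*m^2 - 0.37*m + 6.77)^2 - 1.4/(4.34*m^2 - 0.37*m + 6.77) = (6.076*m^2 + 15.7108*m - 10.1477)/(18.8356*m^4 - 3.2116*m^3 + 58.9005*m^2 - 5.0098*m + 45.8329)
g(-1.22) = -0.01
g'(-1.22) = -0.11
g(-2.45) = 0.05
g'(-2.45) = -0.01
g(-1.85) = 0.03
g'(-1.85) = -0.04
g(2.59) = -0.16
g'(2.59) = 0.06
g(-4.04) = 0.05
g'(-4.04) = 0.00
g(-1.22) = -0.01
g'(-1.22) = -0.11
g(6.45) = -0.06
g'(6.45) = 0.01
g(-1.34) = 0.00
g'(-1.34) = -0.09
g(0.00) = -0.27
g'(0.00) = -0.22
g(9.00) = -0.04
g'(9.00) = 0.00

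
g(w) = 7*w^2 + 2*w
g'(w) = 14*w + 2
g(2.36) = 43.71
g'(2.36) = 35.04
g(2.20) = 38.28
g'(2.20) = 32.80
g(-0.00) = 0.00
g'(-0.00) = 2.00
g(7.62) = 421.69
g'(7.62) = 108.68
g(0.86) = 6.90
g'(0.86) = 14.04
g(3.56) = 95.84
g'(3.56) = 51.84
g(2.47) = 47.65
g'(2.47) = 36.58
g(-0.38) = 0.25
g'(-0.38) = -3.32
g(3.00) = 69.00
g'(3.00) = 44.00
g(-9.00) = 549.00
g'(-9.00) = -124.00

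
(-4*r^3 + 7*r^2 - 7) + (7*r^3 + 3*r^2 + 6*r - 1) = 3*r^3 + 10*r^2 + 6*r - 8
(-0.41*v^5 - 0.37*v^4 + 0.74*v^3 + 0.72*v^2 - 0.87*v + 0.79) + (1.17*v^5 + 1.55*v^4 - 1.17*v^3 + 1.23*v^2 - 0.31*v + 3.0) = 0.76*v^5 + 1.18*v^4 - 0.43*v^3 + 1.95*v^2 - 1.18*v + 3.79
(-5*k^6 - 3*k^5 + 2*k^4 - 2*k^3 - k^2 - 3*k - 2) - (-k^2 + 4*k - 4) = -5*k^6 - 3*k^5 + 2*k^4 - 2*k^3 - 7*k + 2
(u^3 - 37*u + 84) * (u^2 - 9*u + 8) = u^5 - 9*u^4 - 29*u^3 + 417*u^2 - 1052*u + 672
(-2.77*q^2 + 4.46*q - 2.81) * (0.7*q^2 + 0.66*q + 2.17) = -1.939*q^4 + 1.2938*q^3 - 5.0343*q^2 + 7.8236*q - 6.0977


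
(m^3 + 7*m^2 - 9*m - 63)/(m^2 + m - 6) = (m^2 + 4*m - 21)/(m - 2)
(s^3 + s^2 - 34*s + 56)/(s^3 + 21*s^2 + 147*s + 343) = (s^2 - 6*s + 8)/(s^2 + 14*s + 49)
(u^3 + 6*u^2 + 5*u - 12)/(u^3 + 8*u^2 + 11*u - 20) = (u + 3)/(u + 5)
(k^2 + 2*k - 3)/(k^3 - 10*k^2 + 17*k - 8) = (k + 3)/(k^2 - 9*k + 8)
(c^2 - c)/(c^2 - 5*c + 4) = c/(c - 4)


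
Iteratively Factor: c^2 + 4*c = (c + 4)*(c)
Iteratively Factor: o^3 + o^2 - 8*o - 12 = (o + 2)*(o^2 - o - 6) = (o + 2)^2*(o - 3)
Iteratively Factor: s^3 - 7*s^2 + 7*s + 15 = (s + 1)*(s^2 - 8*s + 15) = (s - 5)*(s + 1)*(s - 3)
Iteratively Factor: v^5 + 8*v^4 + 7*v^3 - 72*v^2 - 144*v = (v + 4)*(v^4 + 4*v^3 - 9*v^2 - 36*v) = v*(v + 4)*(v^3 + 4*v^2 - 9*v - 36) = v*(v + 4)^2*(v^2 - 9) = v*(v - 3)*(v + 4)^2*(v + 3)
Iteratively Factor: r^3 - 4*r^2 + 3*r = (r - 1)*(r^2 - 3*r) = r*(r - 1)*(r - 3)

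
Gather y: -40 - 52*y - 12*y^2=-12*y^2 - 52*y - 40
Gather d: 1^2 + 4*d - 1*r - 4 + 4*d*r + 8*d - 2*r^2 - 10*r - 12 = d*(4*r + 12) - 2*r^2 - 11*r - 15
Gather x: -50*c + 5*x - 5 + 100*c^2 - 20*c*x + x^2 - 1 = 100*c^2 - 50*c + x^2 + x*(5 - 20*c) - 6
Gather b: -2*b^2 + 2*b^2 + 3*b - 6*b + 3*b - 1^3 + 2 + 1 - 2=0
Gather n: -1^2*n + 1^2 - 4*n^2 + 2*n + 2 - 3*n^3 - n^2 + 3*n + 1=-3*n^3 - 5*n^2 + 4*n + 4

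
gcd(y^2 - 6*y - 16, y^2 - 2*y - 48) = y - 8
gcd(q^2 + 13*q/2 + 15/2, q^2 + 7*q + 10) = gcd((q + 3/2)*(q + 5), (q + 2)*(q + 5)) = q + 5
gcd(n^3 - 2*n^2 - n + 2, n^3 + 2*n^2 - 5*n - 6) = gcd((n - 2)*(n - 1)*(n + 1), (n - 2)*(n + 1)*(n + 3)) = n^2 - n - 2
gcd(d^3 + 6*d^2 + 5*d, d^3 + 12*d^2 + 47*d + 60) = d + 5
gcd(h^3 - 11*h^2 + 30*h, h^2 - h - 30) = h - 6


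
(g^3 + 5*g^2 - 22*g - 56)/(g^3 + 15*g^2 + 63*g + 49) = (g^2 - 2*g - 8)/(g^2 + 8*g + 7)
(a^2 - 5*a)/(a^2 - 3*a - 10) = a/(a + 2)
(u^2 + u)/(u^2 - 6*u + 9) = u*(u + 1)/(u^2 - 6*u + 9)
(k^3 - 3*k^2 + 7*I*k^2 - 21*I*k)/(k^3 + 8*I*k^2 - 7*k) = (k - 3)/(k + I)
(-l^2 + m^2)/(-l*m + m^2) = (l + m)/m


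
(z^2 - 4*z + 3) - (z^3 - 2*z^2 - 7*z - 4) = -z^3 + 3*z^2 + 3*z + 7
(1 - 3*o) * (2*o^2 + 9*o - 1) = -6*o^3 - 25*o^2 + 12*o - 1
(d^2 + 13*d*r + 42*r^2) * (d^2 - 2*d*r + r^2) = d^4 + 11*d^3*r + 17*d^2*r^2 - 71*d*r^3 + 42*r^4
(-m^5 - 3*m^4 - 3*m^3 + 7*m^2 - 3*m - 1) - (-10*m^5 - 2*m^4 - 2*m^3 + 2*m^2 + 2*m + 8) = 9*m^5 - m^4 - m^3 + 5*m^2 - 5*m - 9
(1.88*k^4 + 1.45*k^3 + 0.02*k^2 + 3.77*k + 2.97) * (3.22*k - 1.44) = 6.0536*k^5 + 1.9618*k^4 - 2.0236*k^3 + 12.1106*k^2 + 4.1346*k - 4.2768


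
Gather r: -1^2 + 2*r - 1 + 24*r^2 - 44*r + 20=24*r^2 - 42*r + 18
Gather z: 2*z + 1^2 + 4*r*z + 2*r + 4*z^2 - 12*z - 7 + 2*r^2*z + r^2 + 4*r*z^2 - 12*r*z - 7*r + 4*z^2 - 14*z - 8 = r^2 - 5*r + z^2*(4*r + 8) + z*(2*r^2 - 8*r - 24) - 14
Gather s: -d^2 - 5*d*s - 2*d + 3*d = -d^2 - 5*d*s + d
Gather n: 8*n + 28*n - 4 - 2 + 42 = 36*n + 36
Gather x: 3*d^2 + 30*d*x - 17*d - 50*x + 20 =3*d^2 - 17*d + x*(30*d - 50) + 20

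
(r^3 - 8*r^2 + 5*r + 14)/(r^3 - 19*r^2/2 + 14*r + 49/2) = 2*(r - 2)/(2*r - 7)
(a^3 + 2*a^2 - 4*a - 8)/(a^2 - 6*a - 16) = (a^2 - 4)/(a - 8)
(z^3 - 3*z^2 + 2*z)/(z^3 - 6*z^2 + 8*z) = (z - 1)/(z - 4)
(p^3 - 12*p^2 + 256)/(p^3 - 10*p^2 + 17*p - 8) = (p^2 - 4*p - 32)/(p^2 - 2*p + 1)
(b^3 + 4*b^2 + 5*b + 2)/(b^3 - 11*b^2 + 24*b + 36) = (b^2 + 3*b + 2)/(b^2 - 12*b + 36)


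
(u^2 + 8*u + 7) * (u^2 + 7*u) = u^4 + 15*u^3 + 63*u^2 + 49*u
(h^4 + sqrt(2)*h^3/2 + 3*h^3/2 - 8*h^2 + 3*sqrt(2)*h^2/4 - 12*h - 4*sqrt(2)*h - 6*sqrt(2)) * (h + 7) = h^5 + sqrt(2)*h^4/2 + 17*h^4/2 + 5*h^3/2 + 17*sqrt(2)*h^3/4 - 68*h^2 + 5*sqrt(2)*h^2/4 - 84*h - 34*sqrt(2)*h - 42*sqrt(2)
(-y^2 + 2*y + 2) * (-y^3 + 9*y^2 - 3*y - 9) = y^5 - 11*y^4 + 19*y^3 + 21*y^2 - 24*y - 18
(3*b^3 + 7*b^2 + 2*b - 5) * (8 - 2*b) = -6*b^4 + 10*b^3 + 52*b^2 + 26*b - 40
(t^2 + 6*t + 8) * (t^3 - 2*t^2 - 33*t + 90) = t^5 + 4*t^4 - 37*t^3 - 124*t^2 + 276*t + 720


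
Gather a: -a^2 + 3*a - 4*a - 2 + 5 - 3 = -a^2 - a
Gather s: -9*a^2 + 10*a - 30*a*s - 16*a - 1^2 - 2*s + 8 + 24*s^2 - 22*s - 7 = -9*a^2 - 6*a + 24*s^2 + s*(-30*a - 24)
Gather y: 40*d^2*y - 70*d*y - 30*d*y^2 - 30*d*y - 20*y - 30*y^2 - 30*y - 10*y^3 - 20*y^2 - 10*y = -10*y^3 + y^2*(-30*d - 50) + y*(40*d^2 - 100*d - 60)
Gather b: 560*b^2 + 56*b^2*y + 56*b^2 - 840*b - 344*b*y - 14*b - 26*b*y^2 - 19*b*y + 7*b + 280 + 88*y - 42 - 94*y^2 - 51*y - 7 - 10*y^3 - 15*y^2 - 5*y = b^2*(56*y + 616) + b*(-26*y^2 - 363*y - 847) - 10*y^3 - 109*y^2 + 32*y + 231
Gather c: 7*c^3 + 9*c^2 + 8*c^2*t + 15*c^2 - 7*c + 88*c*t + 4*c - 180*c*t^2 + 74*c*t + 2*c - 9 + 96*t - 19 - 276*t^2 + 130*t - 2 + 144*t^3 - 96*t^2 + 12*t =7*c^3 + c^2*(8*t + 24) + c*(-180*t^2 + 162*t - 1) + 144*t^3 - 372*t^2 + 238*t - 30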